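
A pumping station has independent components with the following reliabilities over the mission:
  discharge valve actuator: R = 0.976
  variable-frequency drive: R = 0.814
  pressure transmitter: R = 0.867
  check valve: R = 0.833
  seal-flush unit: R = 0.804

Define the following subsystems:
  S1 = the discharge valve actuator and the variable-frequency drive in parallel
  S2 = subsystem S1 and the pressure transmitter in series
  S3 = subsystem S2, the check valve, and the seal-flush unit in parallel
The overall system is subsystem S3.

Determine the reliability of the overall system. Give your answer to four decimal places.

Parallel (discharge valve actuator and variable-frequency drive): 1 − (1 − 0.976000)(1 − 0.814000) = 0.995536
Series ([0.995536] and pressure transmitter): 0.995536 × 0.867000 = 0.863130
Parallel ([0.863130], check valve, and seal-flush unit): 1 − (1 − 0.863130)(1 − 0.833000)(1 − 0.804000) = 0.9955

0.9955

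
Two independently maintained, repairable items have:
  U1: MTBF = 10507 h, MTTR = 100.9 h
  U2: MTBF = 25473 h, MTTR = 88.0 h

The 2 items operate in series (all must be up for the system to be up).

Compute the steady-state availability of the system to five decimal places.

A(U1) = MTBF/(MTBF+MTTR) = 10507/(10507+100.9) = 0.990488
A(U2) = MTBF/(MTBF+MTTR) = 25473/(25473+88.0) = 0.996557
Series availability: 0.990488 × 0.996557 = 0.98708

0.98708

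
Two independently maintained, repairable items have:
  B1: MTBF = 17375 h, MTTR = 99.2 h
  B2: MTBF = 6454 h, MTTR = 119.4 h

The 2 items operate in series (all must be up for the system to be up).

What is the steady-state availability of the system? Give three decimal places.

A(B1) = MTBF/(MTBF+MTTR) = 17375/(17375+99.2) = 0.994323
A(B2) = MTBF/(MTBF+MTTR) = 6454/(6454+119.4) = 0.981836
Series availability: 0.994323 × 0.981836 = 0.976

0.976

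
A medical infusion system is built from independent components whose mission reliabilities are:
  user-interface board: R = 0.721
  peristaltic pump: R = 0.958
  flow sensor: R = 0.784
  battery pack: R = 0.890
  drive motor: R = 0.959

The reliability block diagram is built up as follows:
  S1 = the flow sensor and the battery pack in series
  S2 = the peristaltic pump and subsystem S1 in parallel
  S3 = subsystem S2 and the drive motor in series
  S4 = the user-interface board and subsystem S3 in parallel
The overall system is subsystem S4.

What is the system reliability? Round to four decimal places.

0.9852

Series (flow sensor and battery pack): 0.784000 × 0.890000 = 0.697760
Parallel (peristaltic pump and [0.697760]): 1 − (1 − 0.958000)(1 − 0.697760) = 0.987306
Series ([0.987306] and drive motor): 0.987306 × 0.959000 = 0.946826
Parallel (user-interface board and [0.946826]): 1 − (1 − 0.721000)(1 − 0.946826) = 0.9852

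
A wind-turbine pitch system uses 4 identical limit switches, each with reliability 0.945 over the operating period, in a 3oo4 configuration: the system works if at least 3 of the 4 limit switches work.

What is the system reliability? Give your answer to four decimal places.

0.9832

R = Σ_{i=3}^{4} C(4,i) p^i (1−p)^{4−i} with p = 0.945
C(4,3)·0.945^3·0.055^1 = 0.185660
C(4,4)·0.945^4·0.055^0 = 0.797494
Sum = 0.9832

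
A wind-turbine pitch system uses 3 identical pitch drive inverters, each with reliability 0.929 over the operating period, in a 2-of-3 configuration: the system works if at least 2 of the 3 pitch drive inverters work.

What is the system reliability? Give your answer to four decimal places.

R = Σ_{i=2}^{3} C(3,i) p^i (1−p)^{3−i} with p = 0.929
C(3,2)·0.929^2·0.071^1 = 0.183828
C(3,3)·0.929^3·0.071^0 = 0.801765
Sum = 0.9856

0.9856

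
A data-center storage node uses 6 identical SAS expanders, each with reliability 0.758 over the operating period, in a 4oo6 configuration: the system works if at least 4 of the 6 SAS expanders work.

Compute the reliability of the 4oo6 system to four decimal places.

R = Σ_{i=4}^{6} C(6,i) p^i (1−p)^{6−i} with p = 0.758
C(6,4)·0.758^4·0.242^2 = 0.290001
C(6,5)·0.758^5·0.242^1 = 0.363340
C(6,6)·0.758^6·0.242^0 = 0.189677
Sum = 0.8430

0.8430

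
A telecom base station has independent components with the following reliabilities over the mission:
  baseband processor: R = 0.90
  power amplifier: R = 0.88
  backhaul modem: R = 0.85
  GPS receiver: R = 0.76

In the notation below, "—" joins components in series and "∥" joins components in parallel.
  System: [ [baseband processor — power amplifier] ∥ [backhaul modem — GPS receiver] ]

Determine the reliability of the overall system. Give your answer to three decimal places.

Series (baseband processor and power amplifier): 0.90000 × 0.88000 = 0.79200
Series (backhaul modem and GPS receiver): 0.85000 × 0.76000 = 0.64600
Parallel ([0.79200] and [0.64600]): 1 − (1 − 0.79200)(1 − 0.64600) = 0.926

0.926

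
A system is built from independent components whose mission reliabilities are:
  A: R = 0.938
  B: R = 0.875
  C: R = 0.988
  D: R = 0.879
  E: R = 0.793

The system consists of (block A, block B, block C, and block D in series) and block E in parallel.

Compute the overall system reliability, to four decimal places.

Series (A, B, C, and D): 0.938000 × 0.875000 × 0.988000 × 0.879000 = 0.712782
Parallel ([0.712782] and E): 1 − (1 − 0.712782)(1 − 0.793000) = 0.9405

0.9405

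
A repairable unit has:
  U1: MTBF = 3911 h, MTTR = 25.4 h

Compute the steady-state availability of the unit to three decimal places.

0.994

A(U1) = MTBF/(MTBF+MTTR) = 3911/(3911+25.4) = 0.994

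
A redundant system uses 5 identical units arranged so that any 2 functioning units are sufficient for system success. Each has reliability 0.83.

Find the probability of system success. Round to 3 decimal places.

R = Σ_{i=2}^{5} C(5,i) p^i (1−p)^{5−i} with p = 0.83
C(5,2)·0.83^2·0.17^3 = 0.03385
C(5,3)·0.83^3·0.17^2 = 0.16525
C(5,4)·0.83^4·0.17^1 = 0.40340
C(5,5)·0.83^5·0.17^0 = 0.39390
Sum = 0.996

0.996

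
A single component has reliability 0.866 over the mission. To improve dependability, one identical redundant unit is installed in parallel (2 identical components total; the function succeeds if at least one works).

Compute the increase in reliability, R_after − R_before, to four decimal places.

R_before = 0.866
R_after = 1 − (1 − 0.866)^2 = 0.9820
ΔR = 0.9820 − 0.866 = 0.1160

0.1160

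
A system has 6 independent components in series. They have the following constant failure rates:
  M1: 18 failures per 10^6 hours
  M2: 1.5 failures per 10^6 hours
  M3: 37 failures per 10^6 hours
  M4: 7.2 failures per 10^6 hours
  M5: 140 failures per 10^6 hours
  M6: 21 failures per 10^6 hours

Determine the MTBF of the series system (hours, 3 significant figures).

4450

Series of exponential components: λ_sys = Σ λ_i
λ_sys = 0.000018 + 0.0000015 + 0.000037 + 0.0000072 + 0.00014 + 0.000021 = 2.2470e-04 /h
MTBF = 1 / λ_sys = 4450 h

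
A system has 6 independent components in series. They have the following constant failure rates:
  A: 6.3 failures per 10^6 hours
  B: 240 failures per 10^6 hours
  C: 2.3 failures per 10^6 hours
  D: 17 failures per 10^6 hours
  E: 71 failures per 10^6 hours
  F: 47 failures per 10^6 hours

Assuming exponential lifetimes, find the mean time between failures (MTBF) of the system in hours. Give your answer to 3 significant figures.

2610

Series of exponential components: λ_sys = Σ λ_i
λ_sys = 0.0000063 + 0.00024 + 0.0000023 + 0.000017 + 0.000071 + 0.000047 = 3.8360e-04 /h
MTBF = 1 / λ_sys = 2610 h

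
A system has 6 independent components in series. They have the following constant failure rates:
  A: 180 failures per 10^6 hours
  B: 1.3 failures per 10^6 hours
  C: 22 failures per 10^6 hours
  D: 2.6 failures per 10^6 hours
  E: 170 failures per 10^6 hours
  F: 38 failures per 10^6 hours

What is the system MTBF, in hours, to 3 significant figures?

2420

Series of exponential components: λ_sys = Σ λ_i
λ_sys = 0.00018 + 0.0000013 + 0.000022 + 0.0000026 + 0.00017 + 0.000038 = 4.1390e-04 /h
MTBF = 1 / λ_sys = 2420 h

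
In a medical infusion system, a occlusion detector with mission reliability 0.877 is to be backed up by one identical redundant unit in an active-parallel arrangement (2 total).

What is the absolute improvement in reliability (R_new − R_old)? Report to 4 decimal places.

R_before = 0.877
R_after = 1 − (1 − 0.877)^2 = 0.9849
ΔR = 0.9849 − 0.877 = 0.1079

0.1079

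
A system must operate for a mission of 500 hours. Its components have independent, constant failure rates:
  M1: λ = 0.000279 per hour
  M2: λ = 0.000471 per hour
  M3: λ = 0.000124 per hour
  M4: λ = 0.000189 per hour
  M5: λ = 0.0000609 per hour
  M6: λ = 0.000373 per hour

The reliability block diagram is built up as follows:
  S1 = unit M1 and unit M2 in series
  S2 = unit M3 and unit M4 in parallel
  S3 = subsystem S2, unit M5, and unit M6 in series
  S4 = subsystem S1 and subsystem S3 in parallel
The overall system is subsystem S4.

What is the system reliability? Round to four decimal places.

R(M1) = exp(−0.000279 × 500) = 0.869793
R(M2) = exp(−0.000471 × 500) = 0.790176
R(M3) = exp(−0.000124 × 500) = 0.939883
R(M4) = exp(−0.000189 × 500) = 0.909828
R(M5) = exp(−0.0000609 × 500) = 0.970009
R(M6) = exp(−0.000373 × 500) = 0.829859
Series (M1 and M2): 0.869793 × 0.790176 = 0.687290
Parallel (M3 and M4): 1 − (1 − 0.939883)(1 − 0.909828) = 0.994579
Series ([0.994579], M5, and M6): 0.994579 × 0.970009 × 0.829859 = 0.800607
Parallel ([0.687290] and [0.800607]): 1 − (1 − 0.687290)(1 − 0.800607) = 0.9376

0.9376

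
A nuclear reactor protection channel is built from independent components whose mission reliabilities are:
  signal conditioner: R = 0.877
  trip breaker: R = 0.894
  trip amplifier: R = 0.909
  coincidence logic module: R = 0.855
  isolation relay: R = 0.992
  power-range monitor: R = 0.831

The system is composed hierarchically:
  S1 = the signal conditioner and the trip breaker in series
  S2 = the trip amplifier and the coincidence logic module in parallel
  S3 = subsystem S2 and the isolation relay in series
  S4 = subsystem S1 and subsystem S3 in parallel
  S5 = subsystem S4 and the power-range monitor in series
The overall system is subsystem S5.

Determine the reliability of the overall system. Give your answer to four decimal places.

0.8272

Series (signal conditioner and trip breaker): 0.877000 × 0.894000 = 0.784038
Parallel (trip amplifier and coincidence logic module): 1 − (1 − 0.909000)(1 − 0.855000) = 0.986805
Series ([0.986805] and isolation relay): 0.986805 × 0.992000 = 0.978911
Parallel ([0.784038] and [0.978911]): 1 − (1 − 0.784038)(1 − 0.978911) = 0.995446
Series ([0.995446] and power-range monitor): 0.995446 × 0.831000 = 0.8272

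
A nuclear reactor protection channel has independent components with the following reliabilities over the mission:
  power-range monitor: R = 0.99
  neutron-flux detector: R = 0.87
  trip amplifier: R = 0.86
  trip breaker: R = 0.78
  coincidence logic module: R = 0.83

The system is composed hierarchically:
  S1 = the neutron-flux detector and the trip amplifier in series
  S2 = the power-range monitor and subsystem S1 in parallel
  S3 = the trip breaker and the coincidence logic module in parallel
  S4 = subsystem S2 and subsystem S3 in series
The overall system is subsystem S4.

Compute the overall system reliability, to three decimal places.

Series (neutron-flux detector and trip amplifier): 0.87000 × 0.86000 = 0.74820
Parallel (power-range monitor and [0.74820]): 1 − (1 − 0.99000)(1 − 0.74820) = 0.99748
Parallel (trip breaker and coincidence logic module): 1 − (1 − 0.78000)(1 − 0.83000) = 0.96260
Series ([0.99748] and [0.96260]): 0.99748 × 0.96260 = 0.960

0.960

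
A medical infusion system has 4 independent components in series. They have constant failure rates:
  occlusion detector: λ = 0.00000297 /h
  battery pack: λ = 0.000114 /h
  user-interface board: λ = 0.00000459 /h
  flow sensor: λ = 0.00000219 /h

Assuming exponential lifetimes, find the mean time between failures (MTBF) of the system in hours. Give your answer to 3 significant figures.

Series of exponential components: λ_sys = Σ λ_i
λ_sys = 0.00000297 + 0.000114 + 0.00000459 + 0.00000219 = 1.2375e-04 /h
MTBF = 1 / λ_sys = 8080 h

8080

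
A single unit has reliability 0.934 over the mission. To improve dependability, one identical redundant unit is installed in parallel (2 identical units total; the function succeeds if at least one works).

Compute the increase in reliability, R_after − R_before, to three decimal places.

0.062

R_before = 0.934
R_after = 1 − (1 − 0.934)^2 = 0.996
ΔR = 0.996 − 0.934 = 0.062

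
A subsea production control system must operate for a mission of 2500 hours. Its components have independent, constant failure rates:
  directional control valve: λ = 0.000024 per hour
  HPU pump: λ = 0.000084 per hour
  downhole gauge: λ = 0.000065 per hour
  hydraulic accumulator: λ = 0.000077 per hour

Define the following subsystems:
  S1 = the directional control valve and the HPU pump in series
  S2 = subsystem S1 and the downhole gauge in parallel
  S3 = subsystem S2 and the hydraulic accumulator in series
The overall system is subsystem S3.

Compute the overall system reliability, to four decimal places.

0.7956

R(directional control valve) = exp(−0.000024 × 2500) = 0.941765
R(HPU pump) = exp(−0.000084 × 2500) = 0.810584
R(downhole gauge) = exp(−0.000065 × 2500) = 0.850016
R(hydraulic accumulator) = exp(−0.000077 × 2500) = 0.824894
Series (directional control valve and HPU pump): 0.941765 × 0.810584 = 0.763380
Parallel ([0.763380] and downhole gauge): 1 − (1 − 0.763380)(1 − 0.850016) = 0.964511
Series ([0.964511] and hydraulic accumulator): 0.964511 × 0.824894 = 0.7956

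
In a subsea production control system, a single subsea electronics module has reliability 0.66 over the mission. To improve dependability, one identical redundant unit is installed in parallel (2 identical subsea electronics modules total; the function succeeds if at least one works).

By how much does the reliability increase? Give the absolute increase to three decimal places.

R_before = 0.66
R_after = 1 − (1 − 0.66)^2 = 0.884
ΔR = 0.884 − 0.66 = 0.224

0.224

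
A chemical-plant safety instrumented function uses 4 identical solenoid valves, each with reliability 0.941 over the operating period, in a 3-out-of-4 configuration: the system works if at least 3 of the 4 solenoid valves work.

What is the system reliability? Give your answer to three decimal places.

0.981

R = Σ_{i=3}^{4} C(4,i) p^i (1−p)^{4−i} with p = 0.941
C(4,3)·0.941^3·0.059^1 = 0.19664
C(4,4)·0.941^4·0.059^0 = 0.78408
Sum = 0.981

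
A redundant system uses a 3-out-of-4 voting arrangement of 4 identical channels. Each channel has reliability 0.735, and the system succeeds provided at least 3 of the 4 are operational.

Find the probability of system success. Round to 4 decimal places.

R = Σ_{i=3}^{4} C(4,i) p^i (1−p)^{4−i} with p = 0.735
C(4,3)·0.735^3·0.265^1 = 0.420889
C(4,4)·0.735^4·0.265^0 = 0.291843
Sum = 0.7127

0.7127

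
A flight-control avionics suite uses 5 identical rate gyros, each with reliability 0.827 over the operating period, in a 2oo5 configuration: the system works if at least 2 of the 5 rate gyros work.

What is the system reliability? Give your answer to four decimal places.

R = Σ_{i=2}^{5} C(5,i) p^i (1−p)^{5−i} with p = 0.827
C(5,2)·0.827^2·0.173^3 = 0.035412
C(5,3)·0.827^3·0.173^2 = 0.169281
C(5,4)·0.827^4·0.173^1 = 0.404611
C(5,5)·0.827^5·0.173^0 = 0.386837
Sum = 0.9961

0.9961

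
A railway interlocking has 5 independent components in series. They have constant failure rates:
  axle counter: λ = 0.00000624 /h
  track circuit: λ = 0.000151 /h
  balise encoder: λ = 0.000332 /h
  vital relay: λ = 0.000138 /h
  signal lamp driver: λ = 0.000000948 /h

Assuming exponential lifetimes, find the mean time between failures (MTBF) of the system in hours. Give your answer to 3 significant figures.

Series of exponential components: λ_sys = Σ λ_i
λ_sys = 0.00000624 + 0.000151 + 0.000332 + 0.000138 + 0.000000948 = 6.2819e-04 /h
MTBF = 1 / λ_sys = 1590 h

1590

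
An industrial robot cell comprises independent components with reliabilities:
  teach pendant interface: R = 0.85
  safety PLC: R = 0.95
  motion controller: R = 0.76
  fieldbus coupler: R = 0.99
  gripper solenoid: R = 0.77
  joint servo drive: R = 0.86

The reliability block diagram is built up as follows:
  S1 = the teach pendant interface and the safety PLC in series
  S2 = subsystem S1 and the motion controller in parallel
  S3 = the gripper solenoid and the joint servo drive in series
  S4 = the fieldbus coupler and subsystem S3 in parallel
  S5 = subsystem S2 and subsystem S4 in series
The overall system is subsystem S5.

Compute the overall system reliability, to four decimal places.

Series (teach pendant interface and safety PLC): 0.850000 × 0.950000 = 0.807500
Parallel ([0.807500] and motion controller): 1 − (1 − 0.807500)(1 − 0.760000) = 0.953800
Series (gripper solenoid and joint servo drive): 0.770000 × 0.860000 = 0.662200
Parallel (fieldbus coupler and [0.662200]): 1 − (1 − 0.990000)(1 − 0.662200) = 0.996622
Series ([0.953800] and [0.996622]): 0.953800 × 0.996622 = 0.9506

0.9506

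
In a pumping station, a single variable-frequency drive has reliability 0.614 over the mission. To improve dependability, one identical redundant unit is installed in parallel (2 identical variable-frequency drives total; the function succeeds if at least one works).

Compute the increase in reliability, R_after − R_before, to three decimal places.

R_before = 0.614
R_after = 1 − (1 − 0.614)^2 = 0.851
ΔR = 0.851 − 0.614 = 0.237

0.237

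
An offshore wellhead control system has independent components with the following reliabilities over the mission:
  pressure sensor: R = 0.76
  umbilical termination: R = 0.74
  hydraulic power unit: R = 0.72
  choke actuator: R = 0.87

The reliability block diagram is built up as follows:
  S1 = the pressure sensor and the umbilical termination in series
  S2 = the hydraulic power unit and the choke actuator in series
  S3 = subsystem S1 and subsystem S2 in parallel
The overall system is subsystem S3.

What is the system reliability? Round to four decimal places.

Series (pressure sensor and umbilical termination): 0.760000 × 0.740000 = 0.562400
Series (hydraulic power unit and choke actuator): 0.720000 × 0.870000 = 0.626400
Parallel ([0.562400] and [0.626400]): 1 − (1 − 0.562400)(1 − 0.626400) = 0.8365

0.8365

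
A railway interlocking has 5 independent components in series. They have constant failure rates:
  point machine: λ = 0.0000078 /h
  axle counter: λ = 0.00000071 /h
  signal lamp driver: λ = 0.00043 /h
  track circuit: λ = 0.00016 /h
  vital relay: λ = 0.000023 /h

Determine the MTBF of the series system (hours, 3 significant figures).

Series of exponential components: λ_sys = Σ λ_i
λ_sys = 0.0000078 + 0.00000071 + 0.00043 + 0.00016 + 0.000023 = 6.2151e-04 /h
MTBF = 1 / λ_sys = 1610 h

1610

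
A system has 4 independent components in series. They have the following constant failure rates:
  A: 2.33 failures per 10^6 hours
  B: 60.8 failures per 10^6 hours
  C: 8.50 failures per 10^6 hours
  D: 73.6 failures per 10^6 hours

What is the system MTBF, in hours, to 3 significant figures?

6890

Series of exponential components: λ_sys = Σ λ_i
λ_sys = 0.00000233 + 0.0000608 + 0.00000850 + 0.0000736 = 1.4523e-04 /h
MTBF = 1 / λ_sys = 6890 h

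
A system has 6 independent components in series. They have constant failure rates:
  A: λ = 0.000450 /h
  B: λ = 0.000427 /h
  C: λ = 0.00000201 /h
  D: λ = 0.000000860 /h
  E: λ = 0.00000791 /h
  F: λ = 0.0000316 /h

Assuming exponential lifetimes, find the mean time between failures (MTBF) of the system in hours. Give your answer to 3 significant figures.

1090

Series of exponential components: λ_sys = Σ λ_i
λ_sys = 0.000450 + 0.000427 + 0.00000201 + 0.000000860 + 0.00000791 + 0.0000316 = 9.1938e-04 /h
MTBF = 1 / λ_sys = 1090 h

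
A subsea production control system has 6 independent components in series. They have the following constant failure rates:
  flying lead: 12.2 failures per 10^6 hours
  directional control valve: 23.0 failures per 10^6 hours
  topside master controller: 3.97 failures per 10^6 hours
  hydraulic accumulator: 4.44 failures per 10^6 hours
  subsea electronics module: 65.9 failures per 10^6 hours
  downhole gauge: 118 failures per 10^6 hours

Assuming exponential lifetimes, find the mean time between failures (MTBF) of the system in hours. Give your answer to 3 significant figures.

Series of exponential components: λ_sys = Σ λ_i
λ_sys = 0.0000122 + 0.0000230 + 0.00000397 + 0.00000444 + 0.0000659 + 0.000118 = 2.2751e-04 /h
MTBF = 1 / λ_sys = 4400 h

4400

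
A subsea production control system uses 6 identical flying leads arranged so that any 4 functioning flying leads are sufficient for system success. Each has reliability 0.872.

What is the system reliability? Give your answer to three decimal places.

R = Σ_{i=4}^{6} C(6,i) p^i (1−p)^{6−i} with p = 0.872
C(6,4)·0.872^4·0.128^2 = 0.14209
C(6,5)·0.872^5·0.128^1 = 0.38721
C(6,6)·0.872^6·0.128^0 = 0.43964
Sum = 0.969

0.969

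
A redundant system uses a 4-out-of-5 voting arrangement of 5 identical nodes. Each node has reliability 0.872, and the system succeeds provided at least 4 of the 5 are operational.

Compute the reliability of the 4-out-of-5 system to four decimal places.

0.8742

R = Σ_{i=4}^{5} C(5,i) p^i (1−p)^{5−i} with p = 0.872
C(5,4)·0.872^4·0.128^1 = 0.370038
C(5,5)·0.872^5·0.128^0 = 0.504176
Sum = 0.8742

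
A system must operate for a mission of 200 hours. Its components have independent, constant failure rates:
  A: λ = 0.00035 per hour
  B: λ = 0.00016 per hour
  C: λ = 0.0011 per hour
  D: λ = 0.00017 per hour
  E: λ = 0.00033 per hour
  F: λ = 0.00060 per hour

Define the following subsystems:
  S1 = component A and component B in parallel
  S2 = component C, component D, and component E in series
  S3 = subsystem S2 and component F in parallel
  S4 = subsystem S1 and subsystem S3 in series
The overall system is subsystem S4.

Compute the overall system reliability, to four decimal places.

R(A) = exp(−0.00035 × 200) = 0.932394
R(B) = exp(−0.00016 × 200) = 0.968507
R(C) = exp(−0.0011 × 200) = 0.802519
R(D) = exp(−0.00017 × 200) = 0.966572
R(E) = exp(−0.00033 × 200) = 0.936131
R(F) = exp(−0.00060 × 200) = 0.886920
Parallel (A and B): 1 − (1 − 0.932394)(1 − 0.968507) = 0.997871
Series (C, D, and E): 0.802519 × 0.966572 × 0.936131 = 0.726150
Parallel ([0.726150] and F): 1 − (1 − 0.726150)(1 − 0.886920) = 0.969033
Series ([0.997871] and [0.969033]): 0.997871 × 0.969033 = 0.9670

0.9670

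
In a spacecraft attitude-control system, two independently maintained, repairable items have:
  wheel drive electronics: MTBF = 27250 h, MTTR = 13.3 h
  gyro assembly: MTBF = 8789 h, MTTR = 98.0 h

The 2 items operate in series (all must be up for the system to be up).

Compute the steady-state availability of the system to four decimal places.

0.9885

A(wheel drive electronics) = MTBF/(MTBF+MTTR) = 27250/(27250+13.3) = 0.999512
A(gyro assembly) = MTBF/(MTBF+MTTR) = 8789/(8789+98.0) = 0.988973
Series availability: 0.999512 × 0.988973 = 0.9885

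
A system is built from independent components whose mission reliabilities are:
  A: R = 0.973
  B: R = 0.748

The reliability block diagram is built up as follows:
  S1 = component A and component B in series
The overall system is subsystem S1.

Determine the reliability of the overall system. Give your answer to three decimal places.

Series (A and B): 0.97300 × 0.74800 = 0.728

0.728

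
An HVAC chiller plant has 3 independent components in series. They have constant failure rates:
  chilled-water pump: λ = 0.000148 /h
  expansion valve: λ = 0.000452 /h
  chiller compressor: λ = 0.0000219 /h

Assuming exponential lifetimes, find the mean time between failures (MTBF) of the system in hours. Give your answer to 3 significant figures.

1610

Series of exponential components: λ_sys = Σ λ_i
λ_sys = 0.000148 + 0.000452 + 0.0000219 = 6.2190e-04 /h
MTBF = 1 / λ_sys = 1610 h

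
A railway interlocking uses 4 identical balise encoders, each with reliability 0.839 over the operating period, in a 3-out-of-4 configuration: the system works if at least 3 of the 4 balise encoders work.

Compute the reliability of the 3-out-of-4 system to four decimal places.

R = Σ_{i=3}^{4} C(4,i) p^i (1−p)^{4−i} with p = 0.839
C(4,3)·0.839^3·0.161^1 = 0.380340
C(4,4)·0.839^4·0.161^0 = 0.495505
Sum = 0.8758

0.8758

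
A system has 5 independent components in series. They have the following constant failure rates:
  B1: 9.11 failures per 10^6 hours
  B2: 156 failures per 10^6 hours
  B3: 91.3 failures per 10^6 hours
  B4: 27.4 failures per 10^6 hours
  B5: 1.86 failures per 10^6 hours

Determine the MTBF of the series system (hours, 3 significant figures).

Series of exponential components: λ_sys = Σ λ_i
λ_sys = 0.00000911 + 0.000156 + 0.0000913 + 0.0000274 + 0.00000186 = 2.8567e-04 /h
MTBF = 1 / λ_sys = 3500 h

3500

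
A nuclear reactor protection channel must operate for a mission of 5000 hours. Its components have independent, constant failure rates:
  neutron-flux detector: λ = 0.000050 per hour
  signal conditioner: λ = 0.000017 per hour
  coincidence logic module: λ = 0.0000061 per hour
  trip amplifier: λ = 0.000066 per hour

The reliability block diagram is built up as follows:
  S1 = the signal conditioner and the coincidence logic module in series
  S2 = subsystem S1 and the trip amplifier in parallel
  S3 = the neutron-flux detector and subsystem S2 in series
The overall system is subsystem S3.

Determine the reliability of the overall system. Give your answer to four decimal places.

0.7549

R(neutron-flux detector) = exp(−0.000050 × 5000) = 0.778801
R(signal conditioner) = exp(−0.000017 × 5000) = 0.918512
R(coincidence logic module) = exp(−0.0000061 × 5000) = 0.969960
R(trip amplifier) = exp(−0.000066 × 5000) = 0.718924
Series (signal conditioner and coincidence logic module): 0.918512 × 0.969960 = 0.890920
Parallel ([0.890920] and trip amplifier): 1 − (1 − 0.890920)(1 − 0.718924) = 0.969340
Series (neutron-flux detector and [0.969340]): 0.778801 × 0.969340 = 0.7549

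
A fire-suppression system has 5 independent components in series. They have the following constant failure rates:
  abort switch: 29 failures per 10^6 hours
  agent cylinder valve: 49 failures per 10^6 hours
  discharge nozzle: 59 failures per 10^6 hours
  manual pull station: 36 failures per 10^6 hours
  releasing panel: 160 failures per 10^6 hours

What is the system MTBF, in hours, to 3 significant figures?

Series of exponential components: λ_sys = Σ λ_i
λ_sys = 0.000029 + 0.000049 + 0.000059 + 0.000036 + 0.00016 = 3.3300e-04 /h
MTBF = 1 / λ_sys = 3000 h

3000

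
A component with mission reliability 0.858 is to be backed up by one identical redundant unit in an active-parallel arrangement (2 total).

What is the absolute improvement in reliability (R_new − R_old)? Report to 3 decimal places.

0.122

R_before = 0.858
R_after = 1 − (1 − 0.858)^2 = 0.980
ΔR = 0.980 − 0.858 = 0.122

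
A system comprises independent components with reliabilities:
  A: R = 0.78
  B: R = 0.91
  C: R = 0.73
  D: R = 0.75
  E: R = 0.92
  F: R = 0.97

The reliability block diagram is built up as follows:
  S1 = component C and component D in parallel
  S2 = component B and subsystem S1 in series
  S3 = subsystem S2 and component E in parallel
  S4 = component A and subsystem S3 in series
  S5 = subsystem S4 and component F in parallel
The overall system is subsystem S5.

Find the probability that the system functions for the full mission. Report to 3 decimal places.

Parallel (C and D): 1 − (1 − 0.73000)(1 − 0.75000) = 0.93250
Series (B and [0.93250]): 0.91000 × 0.93250 = 0.84858
Parallel ([0.84858] and E): 1 − (1 − 0.84858)(1 − 0.92000) = 0.98789
Series (A and [0.98789]): 0.78000 × 0.98789 = 0.77055
Parallel ([0.77055] and F): 1 − (1 − 0.77055)(1 − 0.97000) = 0.993

0.993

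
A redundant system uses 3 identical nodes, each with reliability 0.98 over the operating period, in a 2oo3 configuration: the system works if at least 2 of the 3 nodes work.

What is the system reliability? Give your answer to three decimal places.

R = Σ_{i=2}^{3} C(3,i) p^i (1−p)^{3−i} with p = 0.98
C(3,2)·0.98^2·0.02^1 = 0.05762
C(3,3)·0.98^3·0.02^0 = 0.94119
Sum = 0.999

0.999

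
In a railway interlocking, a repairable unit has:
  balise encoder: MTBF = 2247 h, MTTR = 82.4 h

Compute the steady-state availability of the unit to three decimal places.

0.965

A(balise encoder) = MTBF/(MTBF+MTTR) = 2247/(2247+82.4) = 0.965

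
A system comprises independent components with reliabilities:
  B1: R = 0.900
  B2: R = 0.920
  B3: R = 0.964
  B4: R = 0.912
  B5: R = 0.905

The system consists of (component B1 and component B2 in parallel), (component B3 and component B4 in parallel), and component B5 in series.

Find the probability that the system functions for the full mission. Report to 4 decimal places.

0.8949

Parallel (B1 and B2): 1 − (1 − 0.900000)(1 − 0.920000) = 0.992000
Parallel (B3 and B4): 1 − (1 − 0.964000)(1 − 0.912000) = 0.996832
Series ([0.992000], [0.996832], and B5): 0.992000 × 0.996832 × 0.905000 = 0.8949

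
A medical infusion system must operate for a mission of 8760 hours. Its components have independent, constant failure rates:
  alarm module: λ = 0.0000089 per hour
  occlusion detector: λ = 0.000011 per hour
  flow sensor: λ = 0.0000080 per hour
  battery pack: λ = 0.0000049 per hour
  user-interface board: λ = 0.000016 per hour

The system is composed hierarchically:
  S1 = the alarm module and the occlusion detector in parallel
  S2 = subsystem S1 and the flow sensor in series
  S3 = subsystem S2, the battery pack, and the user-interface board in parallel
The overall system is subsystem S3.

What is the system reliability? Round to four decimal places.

0.9996

R(alarm module) = exp(−0.0000089 × 8760) = 0.924998
R(occlusion detector) = exp(−0.000011 × 8760) = 0.908137
R(flow sensor) = exp(−0.0000080 × 8760) = 0.932319
R(battery pack) = exp(−0.0000049 × 8760) = 0.957984
R(user-interface board) = exp(−0.000016 × 8760) = 0.869219
Parallel (alarm module and occlusion detector): 1 − (1 − 0.924998)(1 − 0.908137) = 0.993110
Series ([0.993110] and flow sensor): 0.993110 × 0.932319 = 0.925895
Parallel ([0.925895], battery pack, and user-interface board): 1 − (1 − 0.925895)(1 − 0.957984)(1 − 0.869219) = 0.9996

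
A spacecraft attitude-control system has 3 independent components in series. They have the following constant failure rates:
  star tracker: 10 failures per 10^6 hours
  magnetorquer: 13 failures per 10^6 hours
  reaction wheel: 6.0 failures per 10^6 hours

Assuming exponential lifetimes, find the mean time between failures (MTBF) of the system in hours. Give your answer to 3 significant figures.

Series of exponential components: λ_sys = Σ λ_i
λ_sys = 0.000010 + 0.000013 + 0.0000060 = 2.9000e-05 /h
MTBF = 1 / λ_sys = 34500 h

34500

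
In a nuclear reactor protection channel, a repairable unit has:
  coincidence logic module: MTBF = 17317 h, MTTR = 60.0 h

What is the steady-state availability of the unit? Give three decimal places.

0.997

A(coincidence logic module) = MTBF/(MTBF+MTTR) = 17317/(17317+60.0) = 0.997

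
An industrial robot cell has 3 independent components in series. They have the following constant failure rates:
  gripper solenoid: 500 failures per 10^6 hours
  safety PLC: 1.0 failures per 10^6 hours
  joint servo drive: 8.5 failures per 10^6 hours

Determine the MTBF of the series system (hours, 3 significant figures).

1960

Series of exponential components: λ_sys = Σ λ_i
λ_sys = 0.00050 + 0.0000010 + 0.0000085 = 5.0950e-04 /h
MTBF = 1 / λ_sys = 1960 h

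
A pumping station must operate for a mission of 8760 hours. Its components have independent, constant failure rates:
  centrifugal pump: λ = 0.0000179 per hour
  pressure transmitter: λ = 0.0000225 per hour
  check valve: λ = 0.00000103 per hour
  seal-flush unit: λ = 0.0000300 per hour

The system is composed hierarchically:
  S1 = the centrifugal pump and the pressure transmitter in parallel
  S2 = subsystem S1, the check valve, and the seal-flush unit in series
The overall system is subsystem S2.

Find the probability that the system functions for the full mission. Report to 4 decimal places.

R(centrifugal pump) = exp(−0.0000179 × 8760) = 0.854872
R(pressure transmitter) = exp(−0.0000225 × 8760) = 0.821109
R(check valve) = exp(−0.00000103 × 8760) = 0.991018
R(seal-flush unit) = exp(−0.0000300 × 8760) = 0.768896
Parallel (centrifugal pump and pressure transmitter): 1 − (1 − 0.854872)(1 − 0.821109) = 0.974038
Series ([0.974038], check valve, and seal-flush unit): 0.974038 × 0.991018 × 0.768896 = 0.7422

0.7422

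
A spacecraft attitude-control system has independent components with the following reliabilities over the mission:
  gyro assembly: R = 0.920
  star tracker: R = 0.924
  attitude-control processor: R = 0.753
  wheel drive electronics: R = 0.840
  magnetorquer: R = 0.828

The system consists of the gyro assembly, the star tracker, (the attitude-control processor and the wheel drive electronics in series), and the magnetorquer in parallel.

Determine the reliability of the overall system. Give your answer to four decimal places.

0.9996

Series (attitude-control processor and wheel drive electronics): 0.753000 × 0.840000 = 0.632520
Parallel (gyro assembly, star tracker, [0.632520], and magnetorquer): 1 − (1 − 0.920000)(1 − 0.924000)(1 − 0.632520)(1 − 0.828000) = 0.9996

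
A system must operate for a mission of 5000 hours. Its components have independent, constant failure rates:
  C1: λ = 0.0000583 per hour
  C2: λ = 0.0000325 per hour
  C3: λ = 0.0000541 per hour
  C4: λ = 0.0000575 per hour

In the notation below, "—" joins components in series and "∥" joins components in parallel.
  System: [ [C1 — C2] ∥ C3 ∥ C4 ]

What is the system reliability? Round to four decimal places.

R(C1) = exp(−0.0000583 × 5000) = 0.747142
R(C2) = exp(−0.0000325 × 5000) = 0.850016
R(C3) = exp(−0.0000541 × 5000) = 0.762998
R(C4) = exp(−0.0000575 × 5000) = 0.750137
Series (C1 and C2): 0.747142 × 0.850016 = 0.635083
Parallel ([0.635083], C3, and C4): 1 − (1 − 0.635083)(1 − 0.762998)(1 − 0.750137) = 0.9784

0.9784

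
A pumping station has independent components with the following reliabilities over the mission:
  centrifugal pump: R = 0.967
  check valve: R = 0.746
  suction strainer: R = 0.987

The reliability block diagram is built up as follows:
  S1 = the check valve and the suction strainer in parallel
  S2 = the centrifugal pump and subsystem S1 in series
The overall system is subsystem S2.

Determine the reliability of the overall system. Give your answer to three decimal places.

0.964

Parallel (check valve and suction strainer): 1 − (1 − 0.74600)(1 − 0.98700) = 0.99670
Series (centrifugal pump and [0.99670]): 0.96700 × 0.99670 = 0.964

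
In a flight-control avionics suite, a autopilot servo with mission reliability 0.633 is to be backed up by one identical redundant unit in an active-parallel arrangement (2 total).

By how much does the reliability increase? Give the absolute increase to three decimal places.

0.232

R_before = 0.633
R_after = 1 − (1 − 0.633)^2 = 0.865
ΔR = 0.865 − 0.633 = 0.232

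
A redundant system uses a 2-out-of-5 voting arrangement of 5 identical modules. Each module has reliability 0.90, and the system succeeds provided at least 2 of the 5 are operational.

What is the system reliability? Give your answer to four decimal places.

0.9995

R = Σ_{i=2}^{5} C(5,i) p^i (1−p)^{5−i} with p = 0.90
C(5,2)·0.90^2·0.10^3 = 0.008100
C(5,3)·0.90^3·0.10^2 = 0.072900
C(5,4)·0.90^4·0.10^1 = 0.328050
C(5,5)·0.90^5·0.10^0 = 0.590490
Sum = 0.9995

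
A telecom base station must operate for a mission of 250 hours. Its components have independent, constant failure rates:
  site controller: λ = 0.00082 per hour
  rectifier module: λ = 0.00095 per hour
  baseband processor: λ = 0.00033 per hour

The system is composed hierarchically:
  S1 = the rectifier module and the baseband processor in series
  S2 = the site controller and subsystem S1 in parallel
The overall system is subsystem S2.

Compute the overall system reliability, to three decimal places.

R(site controller) = exp(−0.00082 × 250) = 0.81465
R(rectifier module) = exp(−0.00095 × 250) = 0.78860
R(baseband processor) = exp(−0.00033 × 250) = 0.92081
Series (rectifier module and baseband processor): 0.78860 × 0.92081 = 0.72615
Parallel (site controller and [0.72615]): 1 − (1 − 0.81465)(1 − 0.72615) = 0.949

0.949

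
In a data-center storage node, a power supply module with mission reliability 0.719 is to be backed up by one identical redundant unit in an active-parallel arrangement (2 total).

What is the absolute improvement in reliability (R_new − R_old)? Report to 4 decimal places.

R_before = 0.719
R_after = 1 − (1 − 0.719)^2 = 0.9210
ΔR = 0.9210 − 0.719 = 0.2020

0.2020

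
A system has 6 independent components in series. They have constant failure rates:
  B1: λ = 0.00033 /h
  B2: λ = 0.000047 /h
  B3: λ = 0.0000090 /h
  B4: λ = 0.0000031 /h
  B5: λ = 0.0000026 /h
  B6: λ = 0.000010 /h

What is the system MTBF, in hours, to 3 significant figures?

Series of exponential components: λ_sys = Σ λ_i
λ_sys = 0.00033 + 0.000047 + 0.0000090 + 0.0000031 + 0.0000026 + 0.000010 = 4.0170e-04 /h
MTBF = 1 / λ_sys = 2490 h

2490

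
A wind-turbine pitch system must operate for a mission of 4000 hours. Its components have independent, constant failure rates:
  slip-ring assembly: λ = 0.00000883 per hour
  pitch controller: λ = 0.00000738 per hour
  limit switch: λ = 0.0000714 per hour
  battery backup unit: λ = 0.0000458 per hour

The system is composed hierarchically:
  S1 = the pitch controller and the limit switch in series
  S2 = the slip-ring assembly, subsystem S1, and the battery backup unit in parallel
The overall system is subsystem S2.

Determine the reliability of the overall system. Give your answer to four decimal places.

R(slip-ring assembly) = exp(−0.00000883 × 4000) = 0.965296
R(pitch controller) = exp(−0.00000738 × 4000) = 0.970911
R(limit switch) = exp(−0.0000714 × 4000) = 0.751563
R(battery backup unit) = exp(−0.0000458 × 4000) = 0.832602
Series (pitch controller and limit switch): 0.970911 × 0.751563 = 0.729701
Parallel (slip-ring assembly, [0.729701], and battery backup unit): 1 − (1 − 0.965296)(1 − 0.729701)(1 − 0.832602) = 0.9984

0.9984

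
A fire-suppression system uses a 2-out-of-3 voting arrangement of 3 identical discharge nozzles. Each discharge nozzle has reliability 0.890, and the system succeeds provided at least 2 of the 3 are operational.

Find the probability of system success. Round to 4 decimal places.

0.9664

R = Σ_{i=2}^{3} C(3,i) p^i (1−p)^{3−i} with p = 0.890
C(3,2)·0.890^2·0.110^1 = 0.261393
C(3,3)·0.890^3·0.110^0 = 0.704969
Sum = 0.9664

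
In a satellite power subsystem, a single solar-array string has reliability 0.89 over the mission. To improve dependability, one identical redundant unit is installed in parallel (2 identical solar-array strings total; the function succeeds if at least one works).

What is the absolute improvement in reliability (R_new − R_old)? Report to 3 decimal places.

0.098

R_before = 0.89
R_after = 1 − (1 − 0.89)^2 = 0.988
ΔR = 0.988 − 0.89 = 0.098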